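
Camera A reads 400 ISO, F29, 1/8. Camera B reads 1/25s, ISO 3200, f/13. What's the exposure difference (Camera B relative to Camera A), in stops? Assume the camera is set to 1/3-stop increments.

3 2/3 stops brighter

Aperture: f/29 → f/25 → f/22 → f/20 → f/18 → f/16 → f/14 → f/13 — 2 1/3 stops larger aperture (brighter).
Shutter speed: 1/8 → 1/10 → 1/13 → 1/15 → 1/20 → 1/25 — 1 2/3 stops faster (darker).
ISO: 400 → 500 → 640 → 800 → 1000 → 1250 → 1600 → 2000 → 2500 → 3200 — 3 stops higher (brighter).
Net: +2 1/3 −1 2/3 +3 = +3 2/3 stops.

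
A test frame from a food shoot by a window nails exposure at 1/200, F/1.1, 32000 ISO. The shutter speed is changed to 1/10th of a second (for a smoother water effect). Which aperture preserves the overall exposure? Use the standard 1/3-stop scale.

f/5

Shutter speed: 1/200 → 1/160 → 1/125 → 1/100 → 1/80 → 1/60 → 1/50 → 1/40 → 1/30 → 1/25 → 1/20 → 1/15 → 1/13 → 1/10 — 4 1/3 stops longer (brighter).
Need 4 1/3 stops darker from the aperture: f/1.1 → f/1.2 → f/1.4 → f/1.6 → f/1.8 → f/2 → f/2.2 → f/2.5 → f/2.8 → f/3.2 → f/3.5 → f/4 → f/4.5 → f/5.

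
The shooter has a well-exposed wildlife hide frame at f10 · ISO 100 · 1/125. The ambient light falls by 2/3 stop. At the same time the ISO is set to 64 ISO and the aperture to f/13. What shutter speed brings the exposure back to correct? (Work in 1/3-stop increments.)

1/30s

Scene light: 2/3 stop darker.
ISO: 100 → 80 → 64 — 2/3 stop dropped (darker).
Aperture: f/10 → f/11 → f/13 — 2/3 stop narrower (darker).
Net so far: 2 stops darker. Shutter speed: 1/125 → 1/100 → 1/80 → 1/60 → 1/50 → 1/40 → 1/30.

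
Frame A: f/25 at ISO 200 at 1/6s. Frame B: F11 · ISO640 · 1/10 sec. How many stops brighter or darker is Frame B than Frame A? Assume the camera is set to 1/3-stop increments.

Aperture: f/25 → f/22 → f/20 → f/18 → f/16 → f/14 → f/13 → f/11 — 2 1/3 stops larger aperture (brighter).
Shutter speed: 1/6 → 1/8 → 1/10 — 2/3 stop shorter (darker).
ISO: 200 → 250 → 320 → 400 → 500 → 640 — 1 2/3 stops raised (brighter).
Net: +2 1/3 −2/3 +1 2/3 = +3 1/3 stops.

3 1/3 stops brighter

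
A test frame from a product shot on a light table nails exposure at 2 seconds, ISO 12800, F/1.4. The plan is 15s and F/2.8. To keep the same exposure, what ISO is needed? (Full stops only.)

ISO 6400

Shutter speed: 2 → 4 → 8 → 15 — 3 stops longer (brighter).
Aperture: f/1.4 → f/2 → f/2.8 — 2 stops smaller aperture (darker).
Net change so far: 1 stop brighter. Offset with the ISO: 12800 → 6400.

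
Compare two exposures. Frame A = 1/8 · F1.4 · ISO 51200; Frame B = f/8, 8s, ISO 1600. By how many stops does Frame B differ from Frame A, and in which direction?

4 stops darker

Aperture: f/1.4 → f/2 → f/2.8 → f/4 → f/5.6 → f/8 — 5 stops smaller aperture (darker).
Shutter speed: 1/8 → 1/4 → 1/2 → 1 → 2 → 4 → 8 — 6 stops slower (brighter).
ISO: 51200 → 25600 → 12800 → 6400 → 3200 → 1600 — 5 stops dropped (darker).
Net: −5 +6 −5 = −4 stops.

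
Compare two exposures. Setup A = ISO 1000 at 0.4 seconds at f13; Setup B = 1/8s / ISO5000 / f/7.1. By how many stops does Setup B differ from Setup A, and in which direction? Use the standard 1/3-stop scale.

2 1/3 stops brighter

Aperture: f/13 → f/11 → f/10 → f/9 → f/8 → f/7.1 — 1 2/3 stops opened up (brighter).
Shutter speed: 0.4 → 0.3 → 1/4 → 1/5 → 1/6 → 1/8 — 1 2/3 stops faster (darker).
ISO: 1000 → 1250 → 1600 → 2000 → 2500 → 3200 → 4000 → 5000 — 2 1/3 stops raised (brighter).
Net: +1 2/3 −1 2/3 +2 1/3 = +2 1/3 stops.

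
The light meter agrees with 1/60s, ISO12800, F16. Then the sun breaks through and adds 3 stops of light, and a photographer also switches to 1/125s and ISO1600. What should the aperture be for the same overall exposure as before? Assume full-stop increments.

Scene light: 3 stops brighter.
Shutter speed: 1/60 → 1/125 — 1 stop shorter (darker).
ISO: 12800 → 6400 → 3200 → 1600 — 3 stops dropped (darker).
Net so far: 1 stop darker. Aperture: f/16 → f/11.

f/11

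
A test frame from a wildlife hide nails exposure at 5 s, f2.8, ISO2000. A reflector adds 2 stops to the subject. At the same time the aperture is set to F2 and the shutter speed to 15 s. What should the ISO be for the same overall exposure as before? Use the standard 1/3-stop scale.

Scene light: 2 stops brighter.
Aperture: f/2.8 → f/2.5 → f/2.2 → f/2 — 1 stop larger aperture (brighter).
Shutter speed: 5 → 6 → 8 → 10 → 13 → 15 — 1 2/3 stops slower (brighter).
Net so far: 4 2/3 stops brighter. ISO: 2000 → 1600 → 1250 → 1000 → 800 → 640 → 500 → 400 → 320 → 250 → 200 → 160 → 125 → 100 → 80.

ISO 80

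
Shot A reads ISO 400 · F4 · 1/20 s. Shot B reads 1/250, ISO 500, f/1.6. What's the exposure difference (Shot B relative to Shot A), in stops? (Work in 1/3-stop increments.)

2/3 stop darker

Aperture: f/4 → f/3.5 → f/3.2 → f/2.8 → f/2.5 → f/2.2 → f/2 → f/1.8 → f/1.6 — 2 2/3 stops opened up (brighter).
Shutter speed: 1/20 → 1/25 → 1/30 → 1/40 → 1/50 → 1/60 → 1/80 → 1/100 → 1/125 → 1/160 → 1/200 → 1/250 — 3 2/3 stops shorter (darker).
ISO: 400 → 500 — 1/3 stop raised (brighter).
Net: +2 2/3 −3 2/3 +1/3 = −2/3 stops.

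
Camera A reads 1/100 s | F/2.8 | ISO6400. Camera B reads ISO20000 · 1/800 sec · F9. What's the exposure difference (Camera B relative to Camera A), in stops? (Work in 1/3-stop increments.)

Aperture: f/2.8 → f/3.2 → f/3.5 → f/4 → f/4.5 → f/5 → f/5.6 → f/6.3 → f/7.1 → f/8 → f/9 — 3 1/3 stops stopped down (darker).
Shutter speed: 1/100 → 1/125 → 1/160 → 1/200 → 1/250 → 1/320 → 1/400 → 1/500 → 1/640 → 1/800 — 3 stops faster (darker).
ISO: 6400 → 8000 → 10000 → 12800 → 16000 → 20000 — 1 2/3 stops raised (brighter).
Net: −3 1/3 −3 +1 2/3 = −4 2/3 stops.

4 2/3 stops darker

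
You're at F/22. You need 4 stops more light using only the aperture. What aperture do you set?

f/5.6

Aperture: f/22 → f/16 → f/11 → f/8 → f/5.6 — 4 stops wider (brighter).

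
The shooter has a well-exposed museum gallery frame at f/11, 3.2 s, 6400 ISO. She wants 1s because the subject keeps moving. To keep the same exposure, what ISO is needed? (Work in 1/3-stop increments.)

ISO 20000

Shutter speed: 3.2 → 2.5 → 2 → 1.6 → 1.3 → 1 — 1 2/3 stops shorter (darker).
Need 1 2/3 stops brighter from the ISO: 6400 → 8000 → 10000 → 12800 → 16000 → 20000.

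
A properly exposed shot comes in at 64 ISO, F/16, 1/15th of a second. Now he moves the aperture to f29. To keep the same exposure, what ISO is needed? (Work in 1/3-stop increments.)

Aperture: f/16 → f/18 → f/20 → f/22 → f/25 → f/29 — 1 2/3 stops smaller aperture (darker).
Need 1 2/3 stops brighter from the ISO: 64 → 80 → 100 → 125 → 160 → 200.

ISO 200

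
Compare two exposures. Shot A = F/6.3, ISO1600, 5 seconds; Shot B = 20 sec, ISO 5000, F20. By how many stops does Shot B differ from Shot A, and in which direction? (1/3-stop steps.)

Aperture: f/6.3 → f/7.1 → f/8 → f/9 → f/10 → f/11 → f/13 → f/14 → f/16 → f/18 → f/20 — 3 1/3 stops narrower (darker).
Shutter speed: 5 → 6 → 8 → 10 → 13 → 15 → 20 — 2 stops slower (brighter).
ISO: 1600 → 2000 → 2500 → 3200 → 4000 → 5000 — 1 2/3 stops raised (brighter).
Net: −3 1/3 +2 +1 2/3 = +1/3 stops.

1/3 stop brighter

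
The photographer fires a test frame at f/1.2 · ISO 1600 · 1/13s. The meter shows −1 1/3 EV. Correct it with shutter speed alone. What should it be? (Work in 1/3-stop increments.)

Underexposed by 1 1/3 stops → need 1 1/3 stops brighter.
Shutter speed: 1/13 → 1/10 → 1/8 → 1/6 → 1/5.

1/5s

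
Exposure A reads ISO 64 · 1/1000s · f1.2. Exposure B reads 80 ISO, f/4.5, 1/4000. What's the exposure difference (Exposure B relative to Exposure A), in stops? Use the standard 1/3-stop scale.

Aperture: f/1.2 → f/1.4 → f/1.6 → f/1.8 → f/2 → f/2.2 → f/2.5 → f/2.8 → f/3.2 → f/3.5 → f/4 → f/4.5 — 3 2/3 stops stopped down (darker).
Shutter speed: 1/1000 → 1/1250 → 1/1600 → 1/2000 → 1/2500 → 1/3200 → 1/4000 — 2 stops shorter (darker).
ISO: 64 → 80 — 1/3 stop raised (brighter).
Net: −3 2/3 −2 +1/3 = −5 1/3 stops.

5 1/3 stops darker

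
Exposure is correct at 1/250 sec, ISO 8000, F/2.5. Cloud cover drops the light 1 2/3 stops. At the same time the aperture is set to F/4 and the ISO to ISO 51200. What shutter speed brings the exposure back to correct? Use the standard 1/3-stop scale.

1/200s

Scene light: 1 2/3 stops darker.
Aperture: f/2.5 → f/2.8 → f/3.2 → f/3.5 → f/4 — 1 1/3 stops stopped down (darker).
ISO: 8000 → 10000 → 12800 → 16000 → 20000 → 25600 → 32000 → 40000 → 51200 — 2 2/3 stops raised (brighter).
Net so far: 1/3 stop darker. Shutter speed: 1/250 → 1/200.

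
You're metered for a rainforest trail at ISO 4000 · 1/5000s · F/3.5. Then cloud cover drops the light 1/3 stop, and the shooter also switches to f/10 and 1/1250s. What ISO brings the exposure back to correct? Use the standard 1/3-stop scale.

Scene light: 1/3 stop darker.
Aperture: f/3.5 → f/4 → f/4.5 → f/5 → f/5.6 → f/6.3 → f/7.1 → f/8 → f/9 → f/10 — 3 stops smaller aperture (darker).
Shutter speed: 1/5000 → 1/4000 → 1/3200 → 1/2500 → 1/2000 → 1/1600 → 1/1250 — 2 stops slower (brighter).
Net so far: 1 1/3 stops darker. ISO: 4000 → 5000 → 6400 → 8000 → 10000.

ISO 10000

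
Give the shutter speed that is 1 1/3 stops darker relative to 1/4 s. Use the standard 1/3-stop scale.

1/10s

Shutter speed: 1/4 → 1/5 → 1/6 → 1/8 → 1/10 — 1 1/3 stops shorter (darker).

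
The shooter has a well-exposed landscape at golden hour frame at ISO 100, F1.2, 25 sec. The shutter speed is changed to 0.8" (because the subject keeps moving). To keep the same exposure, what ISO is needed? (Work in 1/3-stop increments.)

Shutter speed: 25 → 20 → 15 → 13 → 10 → 8 → 6 → 5 → 4 → 3.2 → 2.5 → 2 → 1.6 → 1.3 → 1 → 0.8 — 5 stops shorter (darker).
Need 5 stops brighter from the ISO: 100 → 125 → 160 → 200 → 250 → 320 → 400 → 500 → 640 → 800 → 1000 → 1250 → 1600 → 2000 → 2500 → 3200.

ISO 3200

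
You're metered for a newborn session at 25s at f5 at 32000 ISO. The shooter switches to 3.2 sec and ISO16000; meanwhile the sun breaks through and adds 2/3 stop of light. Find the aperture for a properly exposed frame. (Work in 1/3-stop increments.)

Scene light: 2/3 stop brighter.
Shutter speed: 25 → 20 → 15 → 13 → 10 → 8 → 6 → 5 → 4 → 3.2 — 3 stops faster (darker).
ISO: 32000 → 25600 → 20000 → 16000 — 1 stop dropped (darker).
Net so far: 3 1/3 stops darker. Aperture: f/5 → f/4.5 → f/4 → f/3.5 → f/3.2 → f/2.8 → f/2.5 → f/2.2 → f/2 → f/1.8 → f/1.6.

f/1.6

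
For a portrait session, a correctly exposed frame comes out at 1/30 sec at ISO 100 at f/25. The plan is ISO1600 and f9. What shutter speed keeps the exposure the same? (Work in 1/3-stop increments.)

ISO: 100 → 125 → 160 → 200 → 250 → 320 → 400 → 500 → 640 → 800 → 1000 → 1250 → 1600 — 4 stops higher (brighter).
Aperture: f/25 → f/22 → f/20 → f/18 → f/16 → f/14 → f/13 → f/11 → f/10 → f/9 — 3 stops opened up (brighter).
Net change so far: 7 stops brighter. Offset with the shutter speed: 1/30 → 1/40 → 1/50 → 1/60 → 1/80 → 1/100 → 1/125 → 1/160 → 1/200 → 1/250 → 1/320 → 1/400 → 1/500 → 1/640 → 1/800 → 1/1000 → 1/1250 → 1/1600 → 1/2000 → 1/2500 → 1/3200 → 1/4000.

1/4000s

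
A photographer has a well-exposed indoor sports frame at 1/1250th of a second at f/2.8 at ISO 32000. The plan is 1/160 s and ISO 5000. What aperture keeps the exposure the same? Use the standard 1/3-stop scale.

Shutter speed: 1/1250 → 1/1000 → 1/800 → 1/640 → 1/500 → 1/400 → 1/320 → 1/250 → 1/200 → 1/160 — 3 stops longer (brighter).
ISO: 32000 → 25600 → 20000 → 16000 → 12800 → 10000 → 8000 → 6400 → 5000 — 2 2/3 stops lower (darker).
Net change so far: 1/3 stop brighter. Offset with the aperture: f/2.8 → f/3.2.

f/3.2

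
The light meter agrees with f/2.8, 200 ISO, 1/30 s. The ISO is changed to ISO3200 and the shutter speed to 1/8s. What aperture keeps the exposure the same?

f/22

ISO: 200 → 400 → 800 → 1600 → 3200 — 4 stops raised (brighter).
Shutter speed: 1/30 → 1/15 → 1/8 — 2 stops slower (brighter).
Net change so far: 6 stops brighter. Offset with the aperture: f/2.8 → f/4 → f/5.6 → f/8 → f/11 → f/16 → f/22.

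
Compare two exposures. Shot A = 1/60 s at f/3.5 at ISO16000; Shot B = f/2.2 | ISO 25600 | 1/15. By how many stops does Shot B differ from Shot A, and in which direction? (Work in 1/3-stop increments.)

Aperture: f/3.5 → f/3.2 → f/2.8 → f/2.5 → f/2.2 — 1 1/3 stops larger aperture (brighter).
Shutter speed: 1/60 → 1/50 → 1/40 → 1/30 → 1/25 → 1/20 → 1/15 — 2 stops slower (brighter).
ISO: 16000 → 20000 → 25600 — 2/3 stop raised (brighter).
Net: +1 1/3 +2 +2/3 = +4 stops.

4 stops brighter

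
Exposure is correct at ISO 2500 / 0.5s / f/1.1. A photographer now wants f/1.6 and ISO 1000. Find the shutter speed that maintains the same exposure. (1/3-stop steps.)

Aperture: f/1.1 → f/1.2 → f/1.4 → f/1.6 — 1 stop stopped down (darker).
ISO: 2500 → 2000 → 1600 → 1250 → 1000 — 1 1/3 stops lower (darker).
Net change so far: 2 1/3 stops darker. Offset with the shutter speed: 0.5 → 0.6 → 0.8 → 1 → 1.3 → 1.6 → 2 → 2.5.

2.5 s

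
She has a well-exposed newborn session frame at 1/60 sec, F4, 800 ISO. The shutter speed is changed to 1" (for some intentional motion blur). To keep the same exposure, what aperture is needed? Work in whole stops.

f/32

Shutter speed: 1/60 → 1/30 → 1/15 → 1/8 → 1/4 → 1/2 → 1 — 6 stops slower (brighter).
Need 6 stops darker from the aperture: f/4 → f/5.6 → f/8 → f/11 → f/16 → f/22 → f/32.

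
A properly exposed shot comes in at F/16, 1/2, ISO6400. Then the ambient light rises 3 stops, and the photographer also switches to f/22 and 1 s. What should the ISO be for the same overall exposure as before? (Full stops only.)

Scene light: 3 stops brighter.
Aperture: f/16 → f/22 — 1 stop stopped down (darker).
Shutter speed: 1/2 → 1 — 1 stop longer (brighter).
Net so far: 3 stops brighter. ISO: 6400 → 3200 → 1600 → 800.

ISO 800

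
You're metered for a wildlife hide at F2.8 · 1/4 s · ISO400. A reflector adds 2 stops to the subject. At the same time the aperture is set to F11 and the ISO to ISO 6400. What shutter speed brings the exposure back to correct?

1/15s

Scene light: 2 stops brighter.
Aperture: f/2.8 → f/4 → f/5.6 → f/8 → f/11 — 4 stops stopped down (darker).
ISO: 400 → 800 → 1600 → 3200 → 6400 — 4 stops raised (brighter).
Net so far: 2 stops brighter. Shutter speed: 1/4 → 1/8 → 1/15.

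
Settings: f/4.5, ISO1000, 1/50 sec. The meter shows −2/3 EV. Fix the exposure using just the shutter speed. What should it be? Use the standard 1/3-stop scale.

Underexposed by 2/3 stop → need 2/3 stop brighter.
Shutter speed: 1/50 → 1/40 → 1/30.

1/30s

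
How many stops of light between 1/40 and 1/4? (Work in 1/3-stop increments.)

1/40 → 1/30 → 1/25 → 1/20 → 1/15 → 1/13 → 1/10 → 1/8 → 1/6 → 1/5 → 1/4 — count the steps: 10 third-stops = 3 1/3 stops.

3 1/3 stops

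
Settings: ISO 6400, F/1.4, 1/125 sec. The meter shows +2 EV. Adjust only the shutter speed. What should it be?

Overexposed by 2 stops → need 2 stops darker.
Shutter speed: 1/125 → 1/250 → 1/500.

1/500s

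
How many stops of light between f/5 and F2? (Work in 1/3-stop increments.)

f/5 → f/4.5 → f/4 → f/3.5 → f/3.2 → f/2.8 → f/2.5 → f/2.2 → f/2 — count the steps: 8 third-stops = 2 2/3 stops.

2 2/3 stops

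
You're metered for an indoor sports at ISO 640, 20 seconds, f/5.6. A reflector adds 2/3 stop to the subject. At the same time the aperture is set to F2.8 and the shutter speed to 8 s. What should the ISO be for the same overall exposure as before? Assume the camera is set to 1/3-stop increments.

ISO 250

Scene light: 2/3 stop brighter.
Aperture: f/5.6 → f/5 → f/4.5 → f/4 → f/3.5 → f/3.2 → f/2.8 — 2 stops wider (brighter).
Shutter speed: 20 → 15 → 13 → 10 → 8 — 1 1/3 stops shorter (darker).
Net so far: 1 1/3 stops brighter. ISO: 640 → 500 → 400 → 320 → 250.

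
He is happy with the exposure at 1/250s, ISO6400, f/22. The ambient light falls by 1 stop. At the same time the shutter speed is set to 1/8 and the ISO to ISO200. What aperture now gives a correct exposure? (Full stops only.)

Scene light: 1 stop darker.
Shutter speed: 1/250 → 1/125 → 1/60 → 1/30 → 1/15 → 1/8 — 5 stops longer (brighter).
ISO: 6400 → 3200 → 1600 → 800 → 400 → 200 — 5 stops lower (darker).
Net so far: 1 stop darker. Aperture: f/22 → f/16.

f/16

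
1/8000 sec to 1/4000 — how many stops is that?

1/8000 → 1/4000 — count the steps: 1 stop.

1 stop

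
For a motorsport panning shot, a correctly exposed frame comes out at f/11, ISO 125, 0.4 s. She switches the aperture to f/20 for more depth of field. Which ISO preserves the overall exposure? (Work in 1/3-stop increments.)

ISO 400

Aperture: f/11 → f/13 → f/14 → f/16 → f/18 → f/20 — 1 2/3 stops smaller aperture (darker).
Need 1 2/3 stops brighter from the ISO: 125 → 160 → 200 → 250 → 320 → 400.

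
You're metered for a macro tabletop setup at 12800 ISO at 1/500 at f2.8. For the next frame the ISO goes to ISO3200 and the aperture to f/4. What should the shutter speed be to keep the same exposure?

ISO: 12800 → 6400 → 3200 — 2 stops lower (darker).
Aperture: f/2.8 → f/4 — 1 stop smaller aperture (darker).
Net change so far: 3 stops darker. Offset with the shutter speed: 1/500 → 1/250 → 1/125 → 1/60.

1/60s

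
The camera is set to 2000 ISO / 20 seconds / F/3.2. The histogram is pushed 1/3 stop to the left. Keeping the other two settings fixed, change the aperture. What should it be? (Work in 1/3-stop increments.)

f/2.8

Underexposed by 1/3 stop → need 1/3 stop brighter.
Aperture: f/3.2 → f/2.8.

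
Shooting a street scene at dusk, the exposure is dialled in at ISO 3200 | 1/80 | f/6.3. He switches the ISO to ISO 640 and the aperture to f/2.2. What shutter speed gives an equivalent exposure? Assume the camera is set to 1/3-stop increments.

ISO: 3200 → 2500 → 2000 → 1600 → 1250 → 1000 → 800 → 640 — 2 1/3 stops lower (darker).
Aperture: f/6.3 → f/5.6 → f/5 → f/4.5 → f/4 → f/3.5 → f/3.2 → f/2.8 → f/2.5 → f/2.2 — 3 stops larger aperture (brighter).
Net change so far: 2/3 stop brighter. Offset with the shutter speed: 1/80 → 1/100 → 1/125.

1/125s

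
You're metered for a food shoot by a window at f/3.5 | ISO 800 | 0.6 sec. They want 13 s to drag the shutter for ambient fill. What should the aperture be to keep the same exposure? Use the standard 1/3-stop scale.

Shutter speed: 0.6 → 0.8 → 1 → 1.3 → 1.6 → 2 → 2.5 → 3.2 → 4 → 5 → 6 → 8 → 10 → 13 — 4 1/3 stops longer (brighter).
Need 4 1/3 stops darker from the aperture: f/3.5 → f/4 → f/4.5 → f/5 → f/5.6 → f/6.3 → f/7.1 → f/8 → f/9 → f/10 → f/11 → f/13 → f/14 → f/16.

f/16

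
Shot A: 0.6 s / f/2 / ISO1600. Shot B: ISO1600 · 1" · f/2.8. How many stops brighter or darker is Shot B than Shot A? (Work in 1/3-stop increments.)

Aperture: f/2 → f/2.2 → f/2.5 → f/2.8 — 1 stop smaller aperture (darker).
Shutter speed: 0.6 → 0.8 → 1 — 2/3 stop slower (brighter).
ISO: unchanged.
Net: −1 +2/3 = −1/3 stops.

1/3 stop darker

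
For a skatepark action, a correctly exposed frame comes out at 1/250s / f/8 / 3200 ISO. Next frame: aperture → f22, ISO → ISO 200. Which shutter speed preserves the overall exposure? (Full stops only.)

1/2s

Aperture: f/8 → f/11 → f/16 → f/22 — 3 stops narrower (darker).
ISO: 3200 → 1600 → 800 → 400 → 200 — 4 stops dropped (darker).
Net change so far: 7 stops darker. Offset with the shutter speed: 1/250 → 1/125 → 1/60 → 1/30 → 1/15 → 1/8 → 1/4 → 1/2.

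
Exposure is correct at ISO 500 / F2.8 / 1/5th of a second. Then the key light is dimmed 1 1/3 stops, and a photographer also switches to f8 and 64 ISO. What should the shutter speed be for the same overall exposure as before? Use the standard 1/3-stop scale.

30 s

Scene light: 1 1/3 stops darker.
Aperture: f/2.8 → f/3.2 → f/3.5 → f/4 → f/4.5 → f/5 → f/5.6 → f/6.3 → f/7.1 → f/8 — 3 stops narrower (darker).
ISO: 500 → 400 → 320 → 250 → 200 → 160 → 125 → 100 → 80 → 64 — 3 stops lower (darker).
Net so far: 7 1/3 stops darker. Shutter speed: 1/5 → 1/4 → 0.3 → 0.4 → 0.5 → 0.6 → 0.8 → 1 → 1.3 → 1.6 → 2 → 2.5 → 3.2 → 4 → 5 → 6 → 8 → 10 → 13 → 15 → 20 → 25 → 30.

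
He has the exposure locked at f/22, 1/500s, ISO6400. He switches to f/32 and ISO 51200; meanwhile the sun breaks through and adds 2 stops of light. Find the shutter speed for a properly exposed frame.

1/8000s

Scene light: 2 stops brighter.
Aperture: f/22 → f/32 — 1 stop stopped down (darker).
ISO: 6400 → 12800 → 25600 → 51200 — 3 stops raised (brighter).
Net so far: 4 stops brighter. Shutter speed: 1/500 → 1/1000 → 1/2000 → 1/4000 → 1/8000.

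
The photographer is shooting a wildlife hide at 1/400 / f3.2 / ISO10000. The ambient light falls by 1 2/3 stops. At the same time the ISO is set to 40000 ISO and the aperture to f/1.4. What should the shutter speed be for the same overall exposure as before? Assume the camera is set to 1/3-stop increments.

Scene light: 1 2/3 stops darker.
ISO: 10000 → 12800 → 16000 → 20000 → 25600 → 32000 → 40000 — 2 stops raised (brighter).
Aperture: f/3.2 → f/2.8 → f/2.5 → f/2.2 → f/2 → f/1.8 → f/1.6 → f/1.4 — 2 1/3 stops opened up (brighter).
Net so far: 2 2/3 stops brighter. Shutter speed: 1/400 → 1/500 → 1/640 → 1/800 → 1/1000 → 1/1250 → 1/1600 → 1/2000 → 1/2500.

1/2500s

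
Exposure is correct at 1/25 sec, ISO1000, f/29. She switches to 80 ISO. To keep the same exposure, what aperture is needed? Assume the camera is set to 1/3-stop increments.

f/8

ISO: 1000 → 800 → 640 → 500 → 400 → 320 → 250 → 200 → 160 → 125 → 100 → 80 — 3 2/3 stops dropped (darker).
Need 3 2/3 stops brighter from the aperture: f/29 → f/25 → f/22 → f/20 → f/18 → f/16 → f/14 → f/13 → f/11 → f/10 → f/9 → f/8.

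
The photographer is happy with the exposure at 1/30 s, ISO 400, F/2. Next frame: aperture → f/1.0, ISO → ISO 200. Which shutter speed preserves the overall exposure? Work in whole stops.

1/60s

Aperture: f/2 → f/1.4 → f/1.0 — 2 stops opened up (brighter).
ISO: 400 → 200 — 1 stop dropped (darker).
Net change so far: 1 stop brighter. Offset with the shutter speed: 1/30 → 1/60.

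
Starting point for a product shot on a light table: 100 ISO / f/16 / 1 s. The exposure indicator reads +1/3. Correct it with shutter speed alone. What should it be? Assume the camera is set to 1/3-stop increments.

Overexposed by 1/3 stop → need 1/3 stop darker.
Shutter speed: 1 → 0.8.

0.8 s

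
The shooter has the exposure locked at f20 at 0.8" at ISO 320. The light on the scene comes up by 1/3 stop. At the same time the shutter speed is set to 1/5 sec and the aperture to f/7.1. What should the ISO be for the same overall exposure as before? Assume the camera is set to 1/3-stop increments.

Scene light: 1/3 stop brighter.
Shutter speed: 0.8 → 0.6 → 0.5 → 0.4 → 0.3 → 1/4 → 1/5 — 2 stops shorter (darker).
Aperture: f/20 → f/18 → f/16 → f/14 → f/13 → f/11 → f/10 → f/9 → f/8 → f/7.1 — 3 stops larger aperture (brighter).
Net so far: 1 1/3 stops brighter. ISO: 320 → 250 → 200 → 160 → 125.

ISO 125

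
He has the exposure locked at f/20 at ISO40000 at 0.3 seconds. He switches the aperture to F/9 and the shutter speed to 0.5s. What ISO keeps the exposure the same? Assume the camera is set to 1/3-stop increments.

Aperture: f/20 → f/18 → f/16 → f/14 → f/13 → f/11 → f/10 → f/9 — 2 1/3 stops opened up (brighter).
Shutter speed: 0.3 → 0.4 → 0.5 — 2/3 stop longer (brighter).
Net change so far: 3 stops brighter. Offset with the ISO: 40000 → 32000 → 25600 → 20000 → 16000 → 12800 → 10000 → 8000 → 6400 → 5000.

ISO 5000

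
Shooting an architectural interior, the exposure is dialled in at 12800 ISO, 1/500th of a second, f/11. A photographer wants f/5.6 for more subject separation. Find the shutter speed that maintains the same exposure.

Aperture: f/11 → f/8 → f/5.6 — 2 stops larger aperture (brighter).
Need 2 stops darker from the shutter speed: 1/500 → 1/1000 → 1/2000.

1/2000s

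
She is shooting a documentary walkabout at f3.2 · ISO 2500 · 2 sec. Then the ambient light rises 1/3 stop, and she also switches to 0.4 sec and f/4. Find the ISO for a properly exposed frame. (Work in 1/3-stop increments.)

Scene light: 1/3 stop brighter.
Shutter speed: 2 → 1.6 → 1.3 → 1 → 0.8 → 0.6 → 0.5 → 0.4 — 2 1/3 stops faster (darker).
Aperture: f/3.2 → f/3.5 → f/4 — 2/3 stop narrower (darker).
Net so far: 2 2/3 stops darker. ISO: 2500 → 3200 → 4000 → 5000 → 6400 → 8000 → 10000 → 12800 → 16000.

ISO 16000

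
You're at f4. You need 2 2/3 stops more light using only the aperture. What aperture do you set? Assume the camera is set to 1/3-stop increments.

Aperture: f/4 → f/3.5 → f/3.2 → f/2.8 → f/2.5 → f/2.2 → f/2 → f/1.8 → f/1.6 — 2 2/3 stops opened up (brighter).

f/1.6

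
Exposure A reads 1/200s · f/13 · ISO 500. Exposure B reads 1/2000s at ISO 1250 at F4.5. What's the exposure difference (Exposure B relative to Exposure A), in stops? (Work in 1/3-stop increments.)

Aperture: f/13 → f/11 → f/10 → f/9 → f/8 → f/7.1 → f/6.3 → f/5.6 → f/5 → f/4.5 — 3 stops wider (brighter).
Shutter speed: 1/200 → 1/250 → 1/320 → 1/400 → 1/500 → 1/640 → 1/800 → 1/1000 → 1/1250 → 1/1600 → 1/2000 — 3 1/3 stops faster (darker).
ISO: 500 → 640 → 800 → 1000 → 1250 — 1 1/3 stops raised (brighter).
Net: +3 −3 1/3 +1 1/3 = +1 stop.

1 stop brighter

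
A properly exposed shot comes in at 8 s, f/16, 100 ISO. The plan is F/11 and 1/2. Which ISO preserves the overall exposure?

Aperture: f/16 → f/11 — 1 stop wider (brighter).
Shutter speed: 8 → 4 → 2 → 1 → 1/2 — 4 stops shorter (darker).
Net change so far: 3 stops darker. Offset with the ISO: 100 → 200 → 400 → 800.

ISO 800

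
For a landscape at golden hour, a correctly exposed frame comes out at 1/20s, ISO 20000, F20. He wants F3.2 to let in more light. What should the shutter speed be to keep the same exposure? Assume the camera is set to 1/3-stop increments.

Aperture: f/20 → f/18 → f/16 → f/14 → f/13 → f/11 → f/10 → f/9 → f/8 → f/7.1 → f/6.3 → f/5.6 → f/5 → f/4.5 → f/4 → f/3.5 → f/3.2 — 5 1/3 stops opened up (brighter).
Need 5 1/3 stops darker from the shutter speed: 1/20 → 1/25 → 1/30 → 1/40 → 1/50 → 1/60 → 1/80 → 1/100 → 1/125 → 1/160 → 1/200 → 1/250 → 1/320 → 1/400 → 1/500 → 1/640 → 1/800.

1/800s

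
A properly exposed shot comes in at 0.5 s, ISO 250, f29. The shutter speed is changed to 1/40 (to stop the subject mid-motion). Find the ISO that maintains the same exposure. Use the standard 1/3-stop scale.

Shutter speed: 0.5 → 0.4 → 0.3 → 1/4 → 1/5 → 1/6 → 1/8 → 1/10 → 1/13 → 1/15 → 1/20 → 1/25 → 1/30 → 1/40 — 4 1/3 stops shorter (darker).
Need 4 1/3 stops brighter from the ISO: 250 → 320 → 400 → 500 → 640 → 800 → 1000 → 1250 → 1600 → 2000 → 2500 → 3200 → 4000 → 5000.

ISO 5000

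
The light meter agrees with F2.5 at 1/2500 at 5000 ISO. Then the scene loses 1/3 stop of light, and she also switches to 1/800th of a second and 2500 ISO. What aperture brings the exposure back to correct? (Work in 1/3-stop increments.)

Scene light: 1/3 stop darker.
Shutter speed: 1/2500 → 1/2000 → 1/1600 → 1/1250 → 1/1000 → 1/800 — 1 2/3 stops longer (brighter).
ISO: 5000 → 4000 → 3200 → 2500 — 1 stop lower (darker).
Net so far: 1/3 stop brighter. Aperture: f/2.5 → f/2.8.

f/2.8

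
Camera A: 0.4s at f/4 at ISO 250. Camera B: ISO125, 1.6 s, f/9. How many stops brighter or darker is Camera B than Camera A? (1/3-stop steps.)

Aperture: f/4 → f/4.5 → f/5 → f/5.6 → f/6.3 → f/7.1 → f/8 → f/9 — 2 1/3 stops stopped down (darker).
Shutter speed: 0.4 → 0.5 → 0.6 → 0.8 → 1 → 1.3 → 1.6 — 2 stops longer (brighter).
ISO: 250 → 200 → 160 → 125 — 1 stop lower (darker).
Net: −2 1/3 +2 −1 = −1 1/3 stops.

1 1/3 stops darker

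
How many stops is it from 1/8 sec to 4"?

1/8 → 1/4 → 1/2 → 1 → 2 → 4 — count the steps: 5 stops.

5 stops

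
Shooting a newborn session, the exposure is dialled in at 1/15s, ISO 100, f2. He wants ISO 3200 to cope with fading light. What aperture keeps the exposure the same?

ISO: 100 → 200 → 400 → 800 → 1600 → 3200 — 5 stops raised (brighter).
Need 5 stops darker from the aperture: f/2 → f/2.8 → f/4 → f/5.6 → f/8 → f/11.

f/11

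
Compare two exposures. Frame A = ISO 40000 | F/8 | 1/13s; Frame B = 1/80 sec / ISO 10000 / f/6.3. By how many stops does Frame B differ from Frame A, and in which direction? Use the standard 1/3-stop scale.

Aperture: f/8 → f/7.1 → f/6.3 — 2/3 stop larger aperture (brighter).
Shutter speed: 1/13 → 1/15 → 1/20 → 1/25 → 1/30 → 1/40 → 1/50 → 1/60 → 1/80 — 2 2/3 stops faster (darker).
ISO: 40000 → 32000 → 25600 → 20000 → 16000 → 12800 → 10000 — 2 stops dropped (darker).
Net: +2/3 −2 2/3 −2 = −4 stops.

4 stops darker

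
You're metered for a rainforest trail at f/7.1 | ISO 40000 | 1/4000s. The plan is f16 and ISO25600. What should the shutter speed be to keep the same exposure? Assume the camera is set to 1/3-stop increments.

1/500s

Aperture: f/7.1 → f/8 → f/9 → f/10 → f/11 → f/13 → f/14 → f/16 — 2 1/3 stops stopped down (darker).
ISO: 40000 → 32000 → 25600 — 2/3 stop dropped (darker).
Net change so far: 3 stops darker. Offset with the shutter speed: 1/4000 → 1/3200 → 1/2500 → 1/2000 → 1/1600 → 1/1250 → 1/1000 → 1/800 → 1/640 → 1/500.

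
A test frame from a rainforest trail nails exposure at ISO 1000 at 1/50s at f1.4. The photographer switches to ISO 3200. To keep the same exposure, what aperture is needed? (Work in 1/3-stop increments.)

ISO: 1000 → 1250 → 1600 → 2000 → 2500 → 3200 — 1 2/3 stops higher (brighter).
Need 1 2/3 stops darker from the aperture: f/1.4 → f/1.6 → f/1.8 → f/2 → f/2.2 → f/2.5.

f/2.5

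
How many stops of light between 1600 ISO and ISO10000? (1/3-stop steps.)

1600 → 2000 → 2500 → 3200 → 4000 → 5000 → 6400 → 8000 → 10000 — count the steps: 8 third-stops = 2 2/3 stops.

2 2/3 stops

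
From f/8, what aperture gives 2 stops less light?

f/16

Aperture: f/8 → f/11 → f/16 — 2 stops narrower (darker).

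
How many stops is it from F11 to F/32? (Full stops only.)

3 stops

f/11 → f/16 → f/22 → f/32 — count the steps: 3 stops.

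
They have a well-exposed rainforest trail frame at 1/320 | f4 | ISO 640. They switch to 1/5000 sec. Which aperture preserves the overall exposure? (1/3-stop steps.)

Shutter speed: 1/320 → 1/400 → 1/500 → 1/640 → 1/800 → 1/1000 → 1/1250 → 1/1600 → 1/2000 → 1/2500 → 1/3200 → 1/4000 → 1/5000 — 4 stops shorter (darker).
Need 4 stops brighter from the aperture: f/4 → f/3.5 → f/3.2 → f/2.8 → f/2.5 → f/2.2 → f/2 → f/1.8 → f/1.6 → f/1.4 → f/1.2 → f/1.1 → f/1.0.

f/1.0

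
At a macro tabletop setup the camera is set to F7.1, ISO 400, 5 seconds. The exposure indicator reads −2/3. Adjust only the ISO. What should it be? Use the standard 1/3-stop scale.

ISO 640

Underexposed by 2/3 stop → need 2/3 stop brighter.
ISO: 400 → 500 → 640.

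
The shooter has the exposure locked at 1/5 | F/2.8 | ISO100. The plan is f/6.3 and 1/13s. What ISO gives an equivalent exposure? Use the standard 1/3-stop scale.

ISO 1250

Aperture: f/2.8 → f/3.2 → f/3.5 → f/4 → f/4.5 → f/5 → f/5.6 → f/6.3 — 2 1/3 stops narrower (darker).
Shutter speed: 1/5 → 1/6 → 1/8 → 1/10 → 1/13 — 1 1/3 stops faster (darker).
Net change so far: 3 2/3 stops darker. Offset with the ISO: 100 → 125 → 160 → 200 → 250 → 320 → 400 → 500 → 640 → 800 → 1000 → 1250.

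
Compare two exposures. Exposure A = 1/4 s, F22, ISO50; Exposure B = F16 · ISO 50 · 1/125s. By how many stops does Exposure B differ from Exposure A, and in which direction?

4 stops darker

Aperture: f/22 → f/16 — 1 stop opened up (brighter).
Shutter speed: 1/4 → 1/8 → 1/15 → 1/30 → 1/60 → 1/125 — 5 stops faster (darker).
ISO: unchanged.
Net: +1 −5 = −4 stops.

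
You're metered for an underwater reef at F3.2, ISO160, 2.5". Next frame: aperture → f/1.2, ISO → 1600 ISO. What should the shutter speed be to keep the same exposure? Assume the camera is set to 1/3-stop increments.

1/25s

Aperture: f/3.2 → f/2.8 → f/2.5 → f/2.2 → f/2 → f/1.8 → f/1.6 → f/1.4 → f/1.2 — 2 2/3 stops opened up (brighter).
ISO: 160 → 200 → 250 → 320 → 400 → 500 → 640 → 800 → 1000 → 1250 → 1600 — 3 1/3 stops raised (brighter).
Net change so far: 6 stops brighter. Offset with the shutter speed: 2.5 → 2 → 1.6 → 1.3 → 1 → 0.8 → 0.6 → 0.5 → 0.4 → 0.3 → 1/4 → 1/5 → 1/6 → 1/8 → 1/10 → 1/13 → 1/15 → 1/20 → 1/25.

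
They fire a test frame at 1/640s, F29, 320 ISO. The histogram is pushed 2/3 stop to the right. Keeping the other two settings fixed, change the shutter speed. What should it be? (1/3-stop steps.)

Overexposed by 2/3 stop → need 2/3 stop darker.
Shutter speed: 1/640 → 1/800 → 1/1000.

1/1000s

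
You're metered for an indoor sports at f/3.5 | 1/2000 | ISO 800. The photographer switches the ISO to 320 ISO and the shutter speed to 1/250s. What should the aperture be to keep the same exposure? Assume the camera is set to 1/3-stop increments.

ISO: 800 → 640 → 500 → 400 → 320 — 1 1/3 stops dropped (darker).
Shutter speed: 1/2000 → 1/1600 → 1/1250 → 1/1000 → 1/800 → 1/640 → 1/500 → 1/400 → 1/320 → 1/250 — 3 stops slower (brighter).
Net change so far: 1 2/3 stops brighter. Offset with the aperture: f/3.5 → f/4 → f/4.5 → f/5 → f/5.6 → f/6.3.

f/6.3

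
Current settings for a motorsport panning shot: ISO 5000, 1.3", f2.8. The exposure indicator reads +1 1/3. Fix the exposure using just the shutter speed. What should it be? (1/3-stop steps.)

Overexposed by 1 1/3 stops → need 1 1/3 stops darker.
Shutter speed: 1.3 → 1 → 0.8 → 0.6 → 0.5.

0.5 s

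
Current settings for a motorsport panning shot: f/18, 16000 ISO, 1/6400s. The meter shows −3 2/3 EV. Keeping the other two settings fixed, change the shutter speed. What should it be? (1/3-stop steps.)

Underexposed by 3 2/3 stops → need 3 2/3 stops brighter.
Shutter speed: 1/6400 → 1/5000 → 1/4000 → 1/3200 → 1/2500 → 1/2000 → 1/1600 → 1/1250 → 1/1000 → 1/800 → 1/640 → 1/500.

1/500s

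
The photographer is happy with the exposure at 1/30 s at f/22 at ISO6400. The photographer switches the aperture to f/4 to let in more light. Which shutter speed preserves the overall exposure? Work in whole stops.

1/1000s

Aperture: f/22 → f/16 → f/11 → f/8 → f/5.6 → f/4 — 5 stops larger aperture (brighter).
Need 5 stops darker from the shutter speed: 1/30 → 1/60 → 1/125 → 1/250 → 1/500 → 1/1000.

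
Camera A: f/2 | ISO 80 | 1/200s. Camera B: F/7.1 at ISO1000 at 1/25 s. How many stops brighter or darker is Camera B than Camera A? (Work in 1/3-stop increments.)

Aperture: f/2 → f/2.2 → f/2.5 → f/2.8 → f/3.2 → f/3.5 → f/4 → f/4.5 → f/5 → f/5.6 → f/6.3 → f/7.1 — 3 2/3 stops narrower (darker).
Shutter speed: 1/200 → 1/160 → 1/125 → 1/100 → 1/80 → 1/60 → 1/50 → 1/40 → 1/30 → 1/25 — 3 stops slower (brighter).
ISO: 80 → 100 → 125 → 160 → 200 → 250 → 320 → 400 → 500 → 640 → 800 → 1000 — 3 2/3 stops raised (brighter).
Net: −3 2/3 +3 +3 2/3 = +3 stops.

3 stops brighter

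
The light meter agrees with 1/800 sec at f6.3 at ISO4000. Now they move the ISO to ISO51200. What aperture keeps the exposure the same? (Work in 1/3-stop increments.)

ISO: 4000 → 5000 → 6400 → 8000 → 10000 → 12800 → 16000 → 20000 → 25600 → 32000 → 40000 → 51200 — 3 2/3 stops raised (brighter).
Need 3 2/3 stops darker from the aperture: f/6.3 → f/7.1 → f/8 → f/9 → f/10 → f/11 → f/13 → f/14 → f/16 → f/18 → f/20 → f/22.

f/22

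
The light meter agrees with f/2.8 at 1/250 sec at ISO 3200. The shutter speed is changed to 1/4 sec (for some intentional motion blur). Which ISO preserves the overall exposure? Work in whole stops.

ISO 50

Shutter speed: 1/250 → 1/125 → 1/60 → 1/30 → 1/15 → 1/8 → 1/4 — 6 stops slower (brighter).
Need 6 stops darker from the ISO: 3200 → 1600 → 800 → 400 → 200 → 100 → 50.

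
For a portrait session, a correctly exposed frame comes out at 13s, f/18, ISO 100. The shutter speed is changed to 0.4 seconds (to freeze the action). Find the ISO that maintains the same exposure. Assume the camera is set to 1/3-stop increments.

Shutter speed: 13 → 10 → 8 → 6 → 5 → 4 → 3.2 → 2.5 → 2 → 1.6 → 1.3 → 1 → 0.8 → 0.6 → 0.5 → 0.4 — 5 stops shorter (darker).
Need 5 stops brighter from the ISO: 100 → 125 → 160 → 200 → 250 → 320 → 400 → 500 → 640 → 800 → 1000 → 1250 → 1600 → 2000 → 2500 → 3200.

ISO 3200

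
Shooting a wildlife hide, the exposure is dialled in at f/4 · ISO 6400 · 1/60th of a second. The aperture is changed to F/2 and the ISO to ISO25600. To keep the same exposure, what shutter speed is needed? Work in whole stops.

1/1000s

Aperture: f/4 → f/2.8 → f/2 — 2 stops opened up (brighter).
ISO: 6400 → 12800 → 25600 — 2 stops raised (brighter).
Net change so far: 4 stops brighter. Offset with the shutter speed: 1/60 → 1/125 → 1/250 → 1/500 → 1/1000.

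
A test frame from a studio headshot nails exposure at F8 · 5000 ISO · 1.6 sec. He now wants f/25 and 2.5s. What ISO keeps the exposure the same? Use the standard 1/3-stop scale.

ISO 32000

Aperture: f/8 → f/9 → f/10 → f/11 → f/13 → f/14 → f/16 → f/18 → f/20 → f/22 → f/25 — 3 1/3 stops smaller aperture (darker).
Shutter speed: 1.6 → 2 → 2.5 — 2/3 stop longer (brighter).
Net change so far: 2 2/3 stops darker. Offset with the ISO: 5000 → 6400 → 8000 → 10000 → 12800 → 16000 → 20000 → 25600 → 32000.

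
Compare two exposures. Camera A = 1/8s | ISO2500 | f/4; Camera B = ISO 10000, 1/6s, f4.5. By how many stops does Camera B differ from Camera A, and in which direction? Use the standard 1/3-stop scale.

2 stops brighter

Aperture: f/4 → f/4.5 — 1/3 stop smaller aperture (darker).
Shutter speed: 1/8 → 1/6 — 1/3 stop longer (brighter).
ISO: 2500 → 3200 → 4000 → 5000 → 6400 → 8000 → 10000 — 2 stops higher (brighter).
Net: −1/3 +1/3 +2 = +2 stops.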